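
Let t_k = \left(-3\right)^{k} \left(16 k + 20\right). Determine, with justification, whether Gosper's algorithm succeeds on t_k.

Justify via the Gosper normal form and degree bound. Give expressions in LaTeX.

The ratio is 3*(-4*k - 9)/(4*k + 5).
Normal form (A,B,C) = (-3, 1, k + 5/4).
Key eq: (-3)·f(k+1) = (1)·f(k) + (k + 5/4).
From deg A=0, deg B=0, deg C=1: d=1.
Match coefficients ⇒ f(k) = -(2*k + 1)/8.
Then R = B(k−1)f/C = -(2*k + 1)/(2*(4*k + 5)), so s_k = R(k)·t_k = (-3)**k*(-4*k - 2).
Verify: (-3)**k*(16*k + 20) matches t_k.

Yes. s_k = \left(-3\right)^{k} \left(- 4 k - 2\right).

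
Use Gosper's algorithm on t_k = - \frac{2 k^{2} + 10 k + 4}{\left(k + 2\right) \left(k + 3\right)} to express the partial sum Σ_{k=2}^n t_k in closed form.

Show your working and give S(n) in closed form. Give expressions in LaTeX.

S(n) = \frac{2 \left(- n^{2} - n + 2\right)}{n + 3}

The ratio is (k + 2)*(5*k + (k + 1)**2 + 7)/((k + 4)*(k**2 + 5*k + 2)).
Take A(k)=k + 2, B(k)=k + 4, C(k)=k**2 + 5*k + 2.
Need (k + 2)·f(k+1) − (k + 3)·f(k) = k**2 + 5*k + 2.
Degrees (1,1,2) ⇒ d ≤ 2.
Match coefficients ⇒ f(k) = k**2.
Then R = B(k−1)f/C = k**2*(k + 3)/(k**2 + 5*k + 2), so s_k = R(k)·t_k = -2*k**2/(k + 2).
Δs = 2*(-k**2 - 5*k - 2)/(k**2 + 5*k + 6), as required.
Telescope: S(n) = s_(n+1) − s_(2) = 2*(-n**2 - 2*n - 1)/(n + 3) − (-2) = 2*(-n**2 - n + 2)/(n + 3).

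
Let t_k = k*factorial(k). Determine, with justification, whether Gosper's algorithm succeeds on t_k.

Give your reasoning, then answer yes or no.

The ratio is (k + 1)**2/k.
So A=k + 1 and B=1, with C=k.
Key eq: (k + 1)·f(k+1) = (1)·f(k) + (k).
d = 0 from the (1,0,1) case.
Match coefficients ⇒ f(k) = 1.
R(k) = B(k−1)·f(k)/C(k) = 1/k; s_k = R·t_k = factorial(k).
s_(k+1) − s_k = k*factorial(k) = t_k.

Yes. s_k = factorial(k).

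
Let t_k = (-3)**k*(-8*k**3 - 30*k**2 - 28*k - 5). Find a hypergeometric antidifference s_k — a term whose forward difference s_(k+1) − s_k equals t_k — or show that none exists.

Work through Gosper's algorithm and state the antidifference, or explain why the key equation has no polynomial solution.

Ratio r(k) = 3*(-8*k**3 - 54*k**2 - 112*k - 71)/(8*k**3 + 30*k**2 + 28*k + 5).
A = -3, B = 1, C = k**3 + 15*k**2/4 + 7*k/2 + 5/8.
Solve (-3)·f(k+1) − (1)·f(k) = k**3 + 15*k**2/4 + 7*k/2 + 5/8.
Degrees (0,0,3) ⇒ d ≤ 3.
Match coefficients ⇒ f(k) = -(2*k**3 + 3*k**2 - 2*k - 1)/8.
So s_k = (B(k−1)f/C)·t_k = (-(2*k**3 + 3*k**2 - 2*k - 1)/(8*k**3 + 30*k**2 + 28*k + 5))·t_k = (-3)**k*(2*k**3 + 3*k**2 - 2*k - 1).
Δs = (-3)**k*(-8*k**3 - 30*k**2 - 28*k - 5), as required.

s_k = (-3)**k*(2*k**3 + 3*k**2 - 2*k - 1)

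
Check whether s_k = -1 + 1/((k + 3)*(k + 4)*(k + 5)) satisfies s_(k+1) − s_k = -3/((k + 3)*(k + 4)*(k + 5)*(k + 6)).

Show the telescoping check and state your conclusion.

valid; difference matches t_k

s_(k+1) = -1 + 1/((k + 4)*(k + 5)*(k + 6))
s_(k+1) − s_k = -3/((k + 3)*(k + 4)*(k + 5)*(k + 6))
(s_(k+1) − s_k) − t_k = 0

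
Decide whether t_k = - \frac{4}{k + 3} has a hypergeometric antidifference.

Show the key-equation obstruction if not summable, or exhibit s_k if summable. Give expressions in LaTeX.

Ratio r(k) = (k + 3)/(k + 4).
A = k + 3, B = k + 4, C = 1.
Key eq: (k + 3)·f(k+1) = (k + 3)·f(k) + (1).
From deg A=1, deg B=1, deg C=0: d=0.
Put f(k) = c0: A·f(k+1) − B(k−1)·f(k) − C = -1; need -1 = 0 — inconsistent ⇒ no f, not summable.

No — key equation has no polynomial f.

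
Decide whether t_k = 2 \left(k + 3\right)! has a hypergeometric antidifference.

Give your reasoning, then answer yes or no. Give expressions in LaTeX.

Ratio r(k) = k + 4.
Gosper form: A/B · C(k+1)/C(k) with A=k + 4, B=1, C=1.
Need (k + 4)·f(k+1) − (1)·f(k) = 1.
From deg A=1, deg B=0, deg C=0: d=-1.
d = -1 < 0 ⇒ no nonzero polynomial f; not summable.

No — key equation has no polynomial f.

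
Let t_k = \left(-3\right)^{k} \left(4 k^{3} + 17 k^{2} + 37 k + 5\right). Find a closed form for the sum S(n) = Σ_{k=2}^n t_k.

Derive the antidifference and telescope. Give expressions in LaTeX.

S(n) = 3 \left(-3\right)^{n} n^{3} + 15 \left(-3\right)^{n} n^{2} + 33 \left(-3\right)^{n} n + 9 \left(-3\right)^{n} + 180

t_(k+1)/t_k = 3*(-4*k**3 - 29*k**2 - 83*k - 63)/(4*k**3 + 17*k**2 + 37*k + 5).
Take A(k)=-3, B(k)=1, C(k)=k**3 + 17*k**2/4 + 37*k/4 + 5/4.
Need (-3)·f(k+1) − (1)·f(k) = k**3 + 17*k**2/4 + 37*k/4 + 5/4.
deg f ≤ 3 (via 0,0,3).
Solve for f: f(k) = -(k**3 + 2*k**2 + 4*k - 4)/4 (degree 3 ≤ 3).
Certificate R = B(k−1)f/C = -(k**3 + 2*k**2 + 4*k - 4)/(4*k**3 + 17*k**2 + 37*k + 5) gives s_k = (-3)**k*(-k**3 - 2*k**2 - 4*k + 4).
s_(k+1) − s_k = (-3)**k*(4*k**3 + 17*k**2 + 37*k + 5) = t_k.
s_(n+1) = 3*(-3)**n*(n**3 + 5*n**2 + 11*n + 3) and s_(2) = -180, so S(n) = 3*(-3)**n*n**3 + 15*(-3)**n*n**2 + 33*(-3)**n*n + 9*(-3)**n + 180.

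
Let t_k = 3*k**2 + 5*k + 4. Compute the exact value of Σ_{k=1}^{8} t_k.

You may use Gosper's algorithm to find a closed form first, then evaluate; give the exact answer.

Σ = 824

Step 1: r(k) = (3*k**2 + 11*k + 12)/(3*k**2 + 5*k + 4).
Take A(k)=1, B(k)=1, C(k)=k**2 + 5*k/3 + 4/3.
Set up (1)·f(k+1) − (1)·f(k) − (k**2 + 5*k/3 + 4/3) = 0.
d = 3 from the (0,0,2) case.
Coefficient equations give f(k) = k*(k**2 + k + 2)/3.
Then R = B(k−1)f/C = k*(k**2 + k + 2)/(3*k**2 + 5*k + 4), so s_k = R(k)·t_k = k*(k**2 + k + 2).
Check: Δs_k = 3*k**2 + 5*k + 4. ✓
Evaluate s at k=9 and k=1: 828 and 4; difference 824.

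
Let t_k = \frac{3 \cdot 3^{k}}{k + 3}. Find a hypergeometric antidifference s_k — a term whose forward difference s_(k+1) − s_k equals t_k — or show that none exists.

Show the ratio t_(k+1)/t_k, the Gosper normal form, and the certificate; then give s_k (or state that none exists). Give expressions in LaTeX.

none (Gosper's algorithm certifies no s_k)

Ratio r(k) = 3*(k + 3)/(k + 4).
A = 3*k + 9, B = k + 4, C = 1.
Solve (3*k + 9)·f(k+1) − (k + 3)·f(k) = 1.
Bound: deg f ≤ -1.
deg f ≤ -1 is impossible — no certificate.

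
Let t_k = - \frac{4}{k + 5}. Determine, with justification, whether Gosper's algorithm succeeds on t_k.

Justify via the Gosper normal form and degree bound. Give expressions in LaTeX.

No — key equation has no polynomial f.

Compute t_(k+1)/t_k: get (k + 5)/(k + 6).
Factor: A=k + 5; B=k + 6; C=1.
Need (k + 5)·f(k+1) − (k + 5)·f(k) = 1.
d = 0 from the (1,1,0) case.
Put f(k) = c0: A·f(k+1) − B(k−1)·f(k) − C = -1; need -1 = 0 — inconsistent ⇒ no f, not summable.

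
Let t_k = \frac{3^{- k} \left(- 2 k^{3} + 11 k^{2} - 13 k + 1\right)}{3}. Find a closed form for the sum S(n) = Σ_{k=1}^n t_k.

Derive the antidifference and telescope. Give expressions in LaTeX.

S(n) = 3^{- n - 1} \left(- 3^{n} + n^{3} - n^{2} - n + 1\right)

The ratio is (2*k**3 - 5*k**2 - 3*k + 3)/(3*(2*k**3 - 11*k**2 + 13*k - 1)).
So A=1/3 and B=1, with C=k**3 - 11*k**2/2 + 13*k/2 - 1/2.
Need (1/3)·f(k+1) − (1)·f(k) = k**3 - 11*k**2/2 + 13*k/2 - 1/2.
Bound: deg f ≤ 3.
Match coefficients ⇒ f(k) = -3*k*(k - 2)**2/2.
Get s_k = R·t_k = k*(k**2 - 4*k + 4)/3**k with R(k) = B(k−1)f(k)/C(k) = -3*k*(k - 2)**2/(2*k**3 - 11*k**2 + 13*k - 1).
Check: Δs_k = (-2*k**3 + 11*k**2 - 13*k + 1)/(3*3**k). ✓
s_(n+1) = 3**(-n - 1)*(n**3 - n**2 - n + 1) and s_(1) = 1/3, so S(n) = 3**(-n - 1)*(-3**n + n**3 - n**2 - n + 1).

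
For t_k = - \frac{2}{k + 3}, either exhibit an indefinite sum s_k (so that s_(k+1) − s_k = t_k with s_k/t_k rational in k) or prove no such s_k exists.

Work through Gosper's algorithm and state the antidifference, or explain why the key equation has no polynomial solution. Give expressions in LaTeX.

not Gosper-summable; s_k does not exist

Ratio r(k) = (k + 3)/(k + 4).
Normal form (A,B,C) = (k + 3, k + 4, 1).
Solve (k + 3)·f(k+1) − (k + 3)·f(k) = 1.
Degrees (1,1,0) ⇒ d ≤ 0.
f = c0 ⇒ A·f(k+1) − B(k−1)·f(k) − C = -1. The system {-1 = 0} is inconsistent; no antidifference.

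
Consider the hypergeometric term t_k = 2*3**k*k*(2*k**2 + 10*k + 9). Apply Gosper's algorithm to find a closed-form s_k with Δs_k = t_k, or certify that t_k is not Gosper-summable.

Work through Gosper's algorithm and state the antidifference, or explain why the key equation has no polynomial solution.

s_k = 3**k*k*(2*k**2 + k - 3)

Step 1: r(k) = 3*(2*k**3 + 16*k**2 + 35*k + 21)/(k*(2*k**2 + 10*k + 9)).
Factor: A=3; B=1; C=k**3 + 5*k**2 + 9*k/2.
Set up (3)·f(k+1) − (1)·f(k) − (k**3 + 5*k**2 + 9*k/2) = 0.
From deg A=0, deg B=0, deg C=3: d=3.
A polynomial solution: f(k) = k*(k - 1)*(2*k + 3)/4.
Then R = B(k−1)f/C = (k - 1)*(2*k + 3)/(2*(2*k**2 + 10*k + 9)), so s_k = R(k)·t_k = 3**k*k*(2*k**2 + k - 3).
Δs = 2*3**k*k*(2*k**2 + 10*k + 9), as required.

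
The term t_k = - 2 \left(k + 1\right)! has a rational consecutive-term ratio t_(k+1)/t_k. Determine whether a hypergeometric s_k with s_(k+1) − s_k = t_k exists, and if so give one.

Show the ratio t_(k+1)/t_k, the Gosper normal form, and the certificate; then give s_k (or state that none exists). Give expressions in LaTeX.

none — t_k is not Gosper-summable

t_(k+1)/t_k = k + 2.
Normal form (A,B,C) = (k + 2, 1, 1).
Need (k + 2)·f(k+1) − (1)·f(k) = 1.
From deg A=1, deg B=0, deg C=0: d=-1.
deg f ≤ -1 is impossible — no certificate.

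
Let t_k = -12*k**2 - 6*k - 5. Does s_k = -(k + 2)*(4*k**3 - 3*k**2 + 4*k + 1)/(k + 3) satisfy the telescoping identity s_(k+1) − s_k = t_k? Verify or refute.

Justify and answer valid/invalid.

Invalid: residual (8*k**3 + 45*k**2 + 19*k + 14)/(k**2 + 7*k + 12) ≠ 0.

s_(k+1) = (-4*k**4 - 21*k**3 - 37*k**2 - 36*k - 18)/(k + 4)
s_(k+1) − s_k = 2*(-6*k**4 - 41*k**3 - 73*k**2 - 44*k - 23)/(k**2 + 7*k + 12)
(s_(k+1) − s_k) − t_k = (8*k**3 + 45*k**2 + 19*k + 14)/(k**2 + 7*k + 12)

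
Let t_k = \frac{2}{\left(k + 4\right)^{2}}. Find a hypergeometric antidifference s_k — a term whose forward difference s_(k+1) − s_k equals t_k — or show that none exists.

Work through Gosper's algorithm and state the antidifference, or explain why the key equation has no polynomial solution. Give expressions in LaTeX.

none (Gosper's algorithm certifies no s_k)

Compute t_(k+1)/t_k: get (k + 4)**2/(k + 5)**2.
Gosper form: A/B · C(k+1)/C(k) with A=k**2 + 8*k + 16, B=k**2 + 10*k + 25, C=1.
Need (k**2 + 8*k + 16)·f(k+1) − (k**2 + 8*k + 16)·f(k) = 1.
Degrees (2,2,0) ⇒ d ≤ 0.
f = c0 ⇒ A·f(k+1) − B(k−1)·f(k) − C = -1. The system {-1 = 0} is inconsistent; no antidifference.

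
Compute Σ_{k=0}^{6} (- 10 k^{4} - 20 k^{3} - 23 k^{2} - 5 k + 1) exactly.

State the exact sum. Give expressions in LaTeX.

Compute t_(k+1)/t_k: get (10*k**4 + 60*k**3 + 143*k**2 + 151*k + 57)/(10*k**4 + 20*k**3 + 23*k**2 + 5*k - 1).
Normal form (A,B,C) = (1, 1, k**4 + 2*k**3 + 23*k**2/10 + k/2 - 1/10).
Key eq: (1)·f(k+1) = (1)·f(k) + (k**4 + 2*k**3 + 23*k**2/10 + k/2 - 1/10).
From deg A=0, deg B=0, deg C=4: d=5.
A polynomial solution: f(k) = k**2*(2*k**3 + k - 4)/10.
Certificate R = B(k−1)f/C = k**2*(2*k**3 + k - 4)/(10*k**4 + 20*k**3 + 23*k**2 + 5*k - 1) gives s_k = k**2*(-2*k**3 - k + 4).
Δs = -10*k**4 - 20*k**3 - 23*k**2 - 5*k + 1, as required.
Evaluate s at k=7 and k=0: -33761 and 0; difference -33761.

Σ = -33761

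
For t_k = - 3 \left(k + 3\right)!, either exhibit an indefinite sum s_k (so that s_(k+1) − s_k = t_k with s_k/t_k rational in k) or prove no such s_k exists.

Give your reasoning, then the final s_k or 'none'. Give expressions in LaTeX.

The ratio is k + 4.
Gosper form: A/B · C(k+1)/C(k) with A=k + 4, B=1, C=1.
f must satisfy (k + 4)·f(k+1) − (1)·f(k) = 1.
Degrees (1,0,0) ⇒ d ≤ -1.
Bound -1 < 0, so the key equation has no polynomial solution.

none (Gosper's algorithm certifies no s_k)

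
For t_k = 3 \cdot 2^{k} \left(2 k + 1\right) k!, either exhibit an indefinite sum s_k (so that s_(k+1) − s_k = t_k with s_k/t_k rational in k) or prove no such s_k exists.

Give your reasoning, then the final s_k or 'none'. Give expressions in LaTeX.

Compute t_(k+1)/t_k: get 2*(k + 1)*(2*k + 3)/(2*k + 1).
Normal form (A,B,C) = (2*k + 2, 1, k + 1/2).
Solve (2*k + 2)·f(k+1) − (1)·f(k) = k + 1/2.
Degrees (1,0,1) ⇒ d ≤ 0.
A polynomial solution: f(k) = 1/2.
Certificate R = B(k−1)f/C = 1/(2*k + 1) gives s_k = 3*2**k*factorial(k).
Check: Δs_k = 3*2**k*(2*k + 1)*factorial(k). ✓

s_k = 3 \cdot 2^{k} k!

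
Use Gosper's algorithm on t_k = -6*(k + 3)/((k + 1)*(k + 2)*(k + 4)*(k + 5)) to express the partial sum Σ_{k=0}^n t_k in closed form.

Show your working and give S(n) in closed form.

S(n) = 3*(-n**2 - 7*n - 6)/(4*(n**2 + 7*n + 10))

Ratio r(k) = (k + 1)*(k + 4)**2/((k + 3)**2*(k + 6)).
Factor: A=k + 1; B=k + 6; C=k**2 + 6*k + 9.
Need (k + 1)·f(k+1) − (k + 5)·f(k) = k**2 + 6*k + 9.
Degrees (1,1,2) ⇒ d ≤ 4.
Solve for f: f(k) = k*(k + 2)*(k + 3)*(k + 5)/8 (degree 4 ≤ 4).
R(k) = B(k−1)·f(k)/C(k) = k*(k + 2)*(k + 5)**2/(8*(k + 3)); s_k = R·t_k = 3*k*(-k - 5)/(4*(k**2 + 5*k + 4)).
s_(k+1) − s_k = 6*(-k - 3)/(k**4 + 12*k**3 + 49*k**2 + 78*k + 40) = t_k.
Telescope: S(n) = s_(n+1) − s_(0) = 3*(-n**2 - 7*n - 6)/(4*(n**2 + 7*n + 10)) − (0) = 3*(-n**2 - 7*n - 6)/(4*(n**2 + 7*n + 10)).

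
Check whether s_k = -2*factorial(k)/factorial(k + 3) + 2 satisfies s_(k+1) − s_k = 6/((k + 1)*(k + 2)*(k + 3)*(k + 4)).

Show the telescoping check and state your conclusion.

Valid: the claim telescopes to t_k.

s_(k+1) = -2*factorial(k + 1)/factorial(k + 4) + 2
s_(k+1) − s_k = 6/((k + 1)*(k + 2)*(k + 3)*(k + 4))
(s_(k+1) − s_k) − t_k = 0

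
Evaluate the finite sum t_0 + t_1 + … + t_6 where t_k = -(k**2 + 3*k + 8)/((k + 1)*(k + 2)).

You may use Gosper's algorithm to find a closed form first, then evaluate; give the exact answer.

Σ = -49/4

t_(k+1)/t_k = (k + 1)*(3*k + (k + 1)**2 + 11)/((k + 3)*(k**2 + 3*k + 8)).
Gosper form: A/B · C(k+1)/C(k) with A=k + 1, B=k + 3, C=k**2 + 3*k + 8.
Set up (k + 1)·f(k+1) − (k + 2)·f(k) − (k**2 + 3*k + 8) = 0.
d = 2 from the (1,1,2) case.
Solve for f: f(k) = k*(k + 7) (degree 2 ≤ 2).
Get s_k = R·t_k = k*(-k - 7)/(k + 1) with R(k) = B(k−1)f(k)/C(k) = k*(k + 2)*(k + 7)/(k**2 + 3*k + 8).
Verify: (-k**2 - 3*k - 8)/(k**2 + 3*k + 2) matches t_k.
Telescoping: Σ = s_(7) − s_(0) = -49/4 − (0) = -49/4.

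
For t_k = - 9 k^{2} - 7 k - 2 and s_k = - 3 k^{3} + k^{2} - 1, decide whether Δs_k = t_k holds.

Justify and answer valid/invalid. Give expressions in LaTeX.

Valid — Δs_k = t_k.

s_(k+1) = -3*(k + 1)**3 + (k + 1)**2 - 1
s_(k+1) − s_k = -9*k**2 - 7*k - 2
(s_(k+1) − s_k) − t_k = 0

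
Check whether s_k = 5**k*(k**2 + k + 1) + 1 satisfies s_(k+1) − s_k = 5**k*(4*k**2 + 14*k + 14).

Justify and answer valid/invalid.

valid; difference matches t_k

s_(k+1) = 5**(k + 1)*(k + (k + 1)**2 + 2) + 1
s_(k+1) − s_k = 5**k*(4*k**2 + 14*k + 14)
(s_(k+1) − s_k) − t_k = 0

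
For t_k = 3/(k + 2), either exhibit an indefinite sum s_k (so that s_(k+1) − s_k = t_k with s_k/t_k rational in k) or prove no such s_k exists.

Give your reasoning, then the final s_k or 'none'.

Compute t_(k+1)/t_k: get (k + 2)/(k + 3).
Gosper form: A/B · C(k+1)/C(k) with A=k + 2, B=k + 3, C=1.
Need (k + 2)·f(k+1) − (k + 2)·f(k) = 1.
From deg A=1, deg B=1, deg C=0: d=0.
Write f(k) = c0. Then LHS − RHS = -1, requiring -1 = 0: contradictory. No certificate.

not Gosper-summable; s_k does not exist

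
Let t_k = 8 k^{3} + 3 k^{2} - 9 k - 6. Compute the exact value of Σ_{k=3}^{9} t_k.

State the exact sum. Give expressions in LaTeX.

Step 1: r(k) = (8*k**3 + 27*k**2 + 21*k - 4)/(8*k**3 + 3*k**2 - 9*k - 6).
Factor: A=1; B=1; C=k**3 + 3*k**2/8 - 9*k/8 - 3/4.
Set up (1)·f(k+1) − (1)·f(k) − (k**3 + 3*k**2/8 - 9*k/8 - 3/4) = 0.
From deg A=0, deg B=0, deg C=3: d=4.
Match coefficients ⇒ f(k) = k*(2*k + 1)*(k**2 - 2*k - 1)/8.
Get s_k = R·t_k = k*(2*k**3 - 3*k**2 - 4*k - 1) with R(k) = B(k−1)f(k)/C(k) = k*(2*k + 1)*(k**2 - 2*k - 1)/(8*k**3 + 3*k**2 - 9*k - 6).
Check: Δs_k = 8*k**3 + 3*k**2 - 9*k - 6. ✓
Telescoping: Σ = s_(10) − s_(3) = 16590 − (42) = 16548.

Σ = 16548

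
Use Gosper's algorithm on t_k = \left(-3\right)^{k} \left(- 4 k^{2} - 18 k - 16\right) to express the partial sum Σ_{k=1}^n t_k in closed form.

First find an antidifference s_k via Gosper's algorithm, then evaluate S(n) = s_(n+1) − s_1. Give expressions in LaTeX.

S(n) = - 3 \left(-3\right)^{n} n^{2} - 15 \left(-3\right)^{n} n - 15 \left(-3\right)^{n} + 15

Step 1: r(k) = 3*(-2*k**2 - 13*k - 19)/(2*k**2 + 9*k + 8).
Factor: A=-3; B=1; C=k**2 + 9*k/2 + 4.
Need (-3)·f(k+1) − (1)·f(k) = k**2 + 9*k/2 + 4.
deg f ≤ 2 (via 0,0,2).
Coefficient equations give f(k) = -(k**2 + 3*k + 1)/4.
So s_k = (B(k−1)f/C)·t_k = (-(k**2 + 3*k + 1)/(2*(2*k**2 + 9*k + 8)))·t_k = (-3)**k*(k**2 + 3*k + 1).
Δs = (-3)**k*(-4*k**2 - 18*k - 16), as required.
s_(n+1) = (-3)**(n + 1)*(n**2 + 5*n + 5) and s_(1) = -15, so S(n) = -3*(-3)**n*n**2 - 15*(-3)**n*n - 15*(-3)**n + 15.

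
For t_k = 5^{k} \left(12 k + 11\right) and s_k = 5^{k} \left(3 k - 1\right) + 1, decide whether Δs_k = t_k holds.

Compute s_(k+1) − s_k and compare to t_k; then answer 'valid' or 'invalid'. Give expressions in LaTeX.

Valid — Δs_k = t_k.

s_(k+1) = 5**(k + 1)*(3*k + 2) + 1
s_(k+1) − s_k = 5**k*(12*k + 11)
(s_(k+1) − s_k) − t_k = 0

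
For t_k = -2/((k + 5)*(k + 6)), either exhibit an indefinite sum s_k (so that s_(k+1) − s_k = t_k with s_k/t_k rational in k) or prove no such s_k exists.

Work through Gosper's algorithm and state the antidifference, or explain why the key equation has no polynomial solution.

s_k = -2*k/(5*k + 25)

Compute t_(k+1)/t_k: get (k + 5)/(k + 7).
Factor: A=k + 5; B=k + 7; C=1.
Key eq: (k + 5)·f(k+1) = (k + 6)·f(k) + (1).
From deg A=1, deg B=1, deg C=0: d=1.
Solve for f: f(k) = k/5 (degree 1 ≤ 1).
Get s_k = R·t_k = -2*k/(5*k + 25) with R(k) = B(k−1)f(k)/C(k) = k*(k + 6)/5.
Δs = -2/(k**2 + 11*k + 30), as required.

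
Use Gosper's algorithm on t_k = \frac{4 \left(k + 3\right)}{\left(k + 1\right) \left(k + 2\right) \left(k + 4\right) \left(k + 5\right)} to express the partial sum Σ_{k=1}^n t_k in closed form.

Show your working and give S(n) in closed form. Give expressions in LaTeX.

t_(k+1)/t_k = (k + 1)*(k + 4)**2/((k + 3)**2*(k + 6)).
A = k + 1, B = k + 6, C = k**2 + 6*k + 9.
Solve (k + 1)·f(k+1) − (k + 5)·f(k) = k**2 + 6*k + 9.
Bound: deg f ≤ 4.
Coefficient equations give f(k) = k*(k + 2)*(k + 3)*(k + 5)/8.
Get s_k = R·t_k = k*(k + 5)/(2*(k**2 + 5*k + 4)) with R(k) = B(k−1)f(k)/C(k) = k*(k + 2)*(k + 5)**2/(8*(k + 3)).
s_(k+1) − s_k = 4*(k + 3)/(k**4 + 12*k**3 + 49*k**2 + 78*k + 40) = t_k.
Σ_(k=1)^n t_k = s_(n+1) − s_(1) = ((n**2 + 7*n + 6)/(2*(n**2 + 7*n + 10))) − (3/10), i.e. n*(n + 7)/(5*(n**2 + 7*n + 10)).

S(n) = \frac{n \left(n + 7\right)}{5 \left(n^{2} + 7 n + 10\right)}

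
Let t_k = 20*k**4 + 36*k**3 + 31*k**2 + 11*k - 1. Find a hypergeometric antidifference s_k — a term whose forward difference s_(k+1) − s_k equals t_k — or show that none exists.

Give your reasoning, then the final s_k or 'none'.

Step 1: r(k) = (20*k**4 + 116*k**3 + 259*k**2 + 261*k + 97)/(20*k**4 + 36*k**3 + 31*k**2 + 11*k - 1).
Normal form (A,B,C) = (1, 1, k**4 + 9*k**3/5 + 31*k**2/20 + 11*k/20 - 1/20).
Key eq: (1)·f(k+1) = (1)·f(k) + (k**4 + 9*k**3/5 + 31*k**2/20 + 11*k/20 - 1/20).
Bound: deg f ≤ 5.
Solve for f: f(k) = k*(4*k**4 - k**3 - k**2 - k - 2)/20 (degree 5 ≤ 5).
Certificate R = B(k−1)f/C = k*(4*k**4 - k**3 - k**2 - k - 2)/(20*k**4 + 36*k**3 + 31*k**2 + 11*k - 1) gives s_k = k*(4*k**4 - k**3 - k**2 - k - 2).
Δs = 20*k**4 + 36*k**3 + 31*k**2 + 11*k - 1, as required.

s_k = k*(4*k**4 - k**3 - k**2 - k - 2)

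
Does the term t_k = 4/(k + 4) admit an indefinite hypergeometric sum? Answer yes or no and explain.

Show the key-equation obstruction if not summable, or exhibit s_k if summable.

No — key equation has no polynomial f.

r(k) = (k + 4)/(k + 5) after simplifying.
Take A(k)=k + 4, B(k)=k + 5, C(k)=1.
Set up (k + 4)·f(k+1) − (k + 4)·f(k) − (1) = 0.
deg f ≤ 0 (via 1,1,0).
f = c0 ⇒ A·f(k+1) − B(k−1)·f(k) − C = -1. The system {-1 = 0} is inconsistent; no antidifference.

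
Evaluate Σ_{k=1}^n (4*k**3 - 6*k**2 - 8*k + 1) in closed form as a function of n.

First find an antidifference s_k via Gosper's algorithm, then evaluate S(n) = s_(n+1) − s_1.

Compute t_(k+1)/t_k: get (4*k**3 + 6*k**2 - 8*k - 9)/(4*k**3 - 6*k**2 - 8*k + 1).
Take A(k)=1, B(k)=1, C(k)=k**3 - 3*k**2/2 - 2*k + 1/4.
Set up (1)·f(k+1) − (1)·f(k) − (k**3 - 3*k**2/2 - 2*k + 1/4) = 0.
Bound: deg f ≤ 4.
A polynomial solution: f(k) = k*(k**3 - 4*k**2 + 4)/4.
Certificate R = B(k−1)f/C = k*(k**3 - 4*k**2 + 4)/(4*k**3 - 6*k**2 - 8*k + 1) gives s_k = k*(k**3 - 4*k**2 + 4).
Verify: 4*k**3 - 6*k**2 - 8*k + 1 matches t_k.
Evaluate: s_(n+1) = n**4 - 6*n**2 - 4*n + 1; subtract s_(1) = 1 ⇒ S(n) = n*(n**3 - 6*n - 4).

S(n) = n*(n**3 - 6*n - 4)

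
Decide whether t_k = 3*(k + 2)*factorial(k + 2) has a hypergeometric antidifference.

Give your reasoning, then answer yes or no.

r(k) = (k + 3)**2/(k + 2) after simplifying.
So A=k + 3 and B=1, with C=k + 2.
Need (k + 3)·f(k+1) − (1)·f(k) = k + 2.
Degrees (1,0,1) ⇒ d ≤ 0.
Solve for f: f(k) = 1 (degree 0 ≤ 0).
Then R = B(k−1)f/C = 1/(k + 2), so s_k = R(k)·t_k = 3*factorial(k + 2).
Check: Δs_k = 3*(k + 2)*factorial(k + 2). ✓

Yes. s_k = 3*factorial(k + 2).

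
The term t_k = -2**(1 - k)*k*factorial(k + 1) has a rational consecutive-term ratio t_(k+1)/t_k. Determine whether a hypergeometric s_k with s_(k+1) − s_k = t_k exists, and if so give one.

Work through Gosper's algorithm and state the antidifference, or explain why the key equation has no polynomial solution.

t_(k+1)/t_k = (k + 1)*(k + 2)/(2*k).
Factor: A=k/2 + 1; B=1; C=k.
Set up (k/2 + 1)·f(k+1) − (1)·f(k) − (k) = 0.
Degrees (1,0,1) ⇒ d ≤ 0.
Coefficient equations give f(k) = 2.
Get s_k = R·t_k = -2**(2 - k)*factorial(k + 1) with R(k) = B(k−1)f(k)/C(k) = 2/k.
Verify: -2**(1 - k)*k*factorial(k + 1) matches t_k.

s_k = -2**(2 - k)*factorial(k + 1)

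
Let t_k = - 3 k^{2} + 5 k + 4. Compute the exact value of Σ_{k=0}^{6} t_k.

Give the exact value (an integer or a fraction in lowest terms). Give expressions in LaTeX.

Σ = -140

r(k) = (3*k**2 + k - 6)/(3*k**2 - 5*k - 4) after simplifying.
A = 1, B = 1, C = k**2 - 5*k/3 - 4/3.
Set up (1)·f(k+1) − (1)·f(k) − (k**2 - 5*k/3 - 4/3) = 0.
Bound: deg f ≤ 3.
A polynomial solution: f(k) = k*(k**2 - 4*k - 1)/3.
Get s_k = R·t_k = k*(-k**2 + 4*k + 1) with R(k) = B(k−1)f(k)/C(k) = k*(k**2 - 4*k - 1)/(3*k**2 - 5*k - 4).
s_(k+1) − s_k = -3*k**2 + 5*k + 4 = t_k.
Telescoping: Σ = s_(7) − s_(0) = -140 − (0) = -140.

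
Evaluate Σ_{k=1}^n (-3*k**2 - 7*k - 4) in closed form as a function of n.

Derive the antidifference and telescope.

t_(k+1)/t_k = (3*k**2 + 13*k + 14)/(3*k**2 + 7*k + 4).
A = 1, B = 1, C = k**2 + 7*k/3 + 4/3.
Need (1)·f(k+1) − (1)·f(k) = k**2 + 7*k/3 + 4/3.
Degrees (0,0,2) ⇒ d ≤ 3.
Coefficient equations give f(k) = k*(k + 1)**2/3.
Then R = B(k−1)f/C = k*(k + 1)/(3*k + 4), so s_k = R(k)·t_k = k*(-k**2 - 2*k - 1).
s_(k+1) − s_k = -3*k**2 - 7*k - 4 = t_k.
Σ_(k=1)^n t_k = s_(n+1) − s_(1) = (-n**3 - 5*n**2 - 8*n - 4) − (-4), i.e. n*(-n**2 - 5*n - 8).

S(n) = n*(-n**2 - 5*n - 8)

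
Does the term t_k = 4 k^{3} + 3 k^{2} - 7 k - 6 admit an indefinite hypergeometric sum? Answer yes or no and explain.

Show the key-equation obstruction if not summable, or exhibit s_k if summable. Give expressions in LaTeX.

Step 1: r(k) = (4*k**3 + 15*k**2 + 11*k - 6)/(4*k**3 + 3*k**2 - 7*k - 6).
So A=1 and B=1, with C=k**3 + 3*k**2/4 - 7*k/4 - 3/2.
Key eq: (1)·f(k+1) = (1)·f(k) + (k**3 + 3*k**2/4 - 7*k/4 - 3/2).
From deg A=0, deg B=0, deg C=3: d=4.
Solve for f: f(k) = k*(k + 1)*(k**2 - 2*k - 2)/4 (degree 4 ≤ 4).
Certificate R = B(k−1)f/C = k*(k**2 - 2*k - 2)/(4*k**2 - k - 6) gives s_k = k*(k**3 - k**2 - 4*k - 2).
Δs = 4*k**3 + 3*k**2 - 7*k - 6, as required.

Yes. s_k = k \left(k^{3} - k^{2} - 4 k - 2\right).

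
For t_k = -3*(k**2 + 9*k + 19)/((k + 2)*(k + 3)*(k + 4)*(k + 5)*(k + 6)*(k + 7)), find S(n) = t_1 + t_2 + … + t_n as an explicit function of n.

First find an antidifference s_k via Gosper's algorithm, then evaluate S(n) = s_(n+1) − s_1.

Step 1: r(k) = (k + 2)*(9*k + (k + 1)**2 + 28)/((k + 8)*(k**2 + 9*k + 19)).
Gosper form: A/B · C(k+1)/C(k) with A=k + 2, B=k + 8, C=k**2 + 9*k + 19.
Solve (k + 2)·f(k+1) − (k + 7)·f(k) = k**2 + 9*k + 19.
From deg A=1, deg B=1, deg C=2: d=5.
Coefficient equations give f(k) = k*(k + 3)*(k + 5)*(k**2 + 12*k + 44)/144.
Get s_k = R·t_k = k*(-k**2 - 12*k - 44)/(48*(k**3 + 12*k**2 + 44*k + 48)) with R(k) = B(k−1)f(k)/C(k) = k*(k + 3)*(k + 5)*(k + 7)*(k**2 + 12*k + 44)/(144*(k**2 + 9*k + 19)).
Verify: 3*(-k**2 - 9*k - 19)/(k**6 + 27*k**5 + 295*k**4 + 1665*k**3 + 5104*k**2 + 8028*k + 5040) matches t_k.
s_(n+1) = (-n**3 - 15*n**2 - 71*n - 57)/(48*(n**3 + 15*n**2 + 71*n + 105)) and s_(1) = -19/1680, so S(n) = n*(-n**2 - 15*n - 71)/(105*(n**3 + 15*n**2 + 71*n + 105)).

S(n) = n*(-n**2 - 15*n - 71)/(105*(n**3 + 15*n**2 + 71*n + 105))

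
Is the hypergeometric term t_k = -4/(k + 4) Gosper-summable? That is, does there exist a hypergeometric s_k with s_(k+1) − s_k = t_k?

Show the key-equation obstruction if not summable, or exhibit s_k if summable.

t_(k+1)/t_k = (k + 4)/(k + 5).
Gosper form: A/B · C(k+1)/C(k) with A=k + 4, B=k + 5, C=1.
Solve (k + 4)·f(k+1) − (k + 4)·f(k) = 1.
Degrees (1,1,0) ⇒ d ≤ 0.
Put f(k) = c0: A·f(k+1) − B(k−1)·f(k) − C = -1; need -1 = 0 — inconsistent ⇒ no f, not summable.

No; the coefficient equations for f are inconsistent.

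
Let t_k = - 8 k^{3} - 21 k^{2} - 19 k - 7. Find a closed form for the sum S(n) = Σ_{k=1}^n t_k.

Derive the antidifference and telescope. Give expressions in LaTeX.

S(n) = n \left(- 2 n^{3} - 11 n^{2} - 22 n - 20\right)

t_(k+1)/t_k = (8*k**3 + 45*k**2 + 85*k + 55)/(8*k**3 + 21*k**2 + 19*k + 7).
So A=1 and B=1, with C=k**3 + 21*k**2/8 + 19*k/8 + 7/8.
Set up (1)·f(k+1) − (1)·f(k) − (k**3 + 21*k**2/8 + 19*k/8 + 7/8) = 0.
Degrees (0,0,3) ⇒ d ≤ 4.
Match coefficients ⇒ f(k) = k*(2*k**3 + 3*k**2 + k + 1)/8.
Get s_k = R·t_k = k*(-2*k**3 - 3*k**2 - k - 1) with R(k) = B(k−1)f(k)/C(k) = k*(2*k**3 + 3*k**2 + k + 1)/(8*k**3 + 21*k**2 + 19*k + 7).
Verify: -8*k**3 - 21*k**2 - 19*k - 7 matches t_k.
s_(n+1) = -2*n**4 - 11*n**3 - 22*n**2 - 20*n - 7 and s_(1) = -7, so S(n) = n*(-2*n**3 - 11*n**2 - 22*n - 20).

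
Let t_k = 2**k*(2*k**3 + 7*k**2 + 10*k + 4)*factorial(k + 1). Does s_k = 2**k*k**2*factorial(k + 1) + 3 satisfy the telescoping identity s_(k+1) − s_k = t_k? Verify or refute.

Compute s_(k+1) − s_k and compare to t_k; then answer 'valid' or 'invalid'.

valid (s_(k+1) − s_k reduces to t_k)

s_(k+1) = 2**(k + 1)*(k + 1)**2*factorial(k + 2) + 3
s_(k+1) − s_k = 2**k*(2*k**3 + 7*k**2 + 10*k + 4)*factorial(k + 1)
(s_(k+1) − s_k) − t_k = 0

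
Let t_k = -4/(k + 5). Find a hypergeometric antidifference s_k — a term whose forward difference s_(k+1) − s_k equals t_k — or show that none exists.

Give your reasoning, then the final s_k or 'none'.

Step 1: r(k) = (k + 5)/(k + 6).
Normal form (A,B,C) = (k + 5, k + 6, 1).
Key eq: (k + 5)·f(k+1) = (k + 5)·f(k) + (1).
From deg A=1, deg B=1, deg C=0: d=0.
Write f(k) = c0. Then LHS − RHS = -1, requiring -1 = 0: contradictory. No certificate.

none (Gosper's algorithm certifies no s_k)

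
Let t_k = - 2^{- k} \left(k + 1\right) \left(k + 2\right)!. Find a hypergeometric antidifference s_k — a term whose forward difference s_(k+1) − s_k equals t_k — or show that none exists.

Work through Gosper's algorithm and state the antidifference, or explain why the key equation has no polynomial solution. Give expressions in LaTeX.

s_k = - 2^{1 - k} \left(k + 2\right)!

Compute t_(k+1)/t_k: get (k + 2)*(k + 3)/(2*(k + 1)).
So A=k/2 + 3/2 and B=1, with C=k + 1.
Need (k/2 + 3/2)·f(k+1) − (1)·f(k) = k + 1.
Bound: deg f ≤ 0.
A polynomial solution: f(k) = 2.
R(k) = B(k−1)·f(k)/C(k) = 2/(k + 1); s_k = R·t_k = -2**(1 - k)*factorial(k + 2).
s_(k+1) − s_k = -(k + 1)*factorial(k + 2)/2**k = t_k.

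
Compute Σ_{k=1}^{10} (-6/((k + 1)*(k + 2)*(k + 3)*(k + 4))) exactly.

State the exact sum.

r(k) = (k + 1)/(k + 5) after simplifying.
Gosper form: A/B · C(k+1)/C(k) with A=k + 1, B=k + 5, C=1.
Need (k + 1)·f(k+1) − (k + 4)·f(k) = 1.
Bound: deg f ≤ 3.
Solving with deg f ≤ 3: f(k) = k*(k**2 + 6*k + 11)/18.
Then R = B(k−1)f/C = k*(k + 4)*(k**2 + 6*k + 11)/18, so s_k = R(k)·t_k = k*(-k**2 - 6*k - 11)/(3*(k + 1)*(k + 2)*(k + 3)).
Δs = -6/(k**4 + 10*k**3 + 35*k**2 + 50*k + 24), as required.
Σ_(k=1)^(10) t_k = s_(11) − s_(1) = -121/364 − (-1/4) = -15/182.

Σ = -15/182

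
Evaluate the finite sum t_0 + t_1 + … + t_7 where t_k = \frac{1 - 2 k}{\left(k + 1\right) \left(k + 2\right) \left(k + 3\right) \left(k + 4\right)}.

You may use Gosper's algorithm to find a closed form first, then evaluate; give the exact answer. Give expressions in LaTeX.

Σ = 4/495

The ratio is (k + 1)*(2*k + 1)/((k + 5)*(2*k - 1)).
Normal form (A,B,C) = (k + 1, k + 5, k - 1/2).
Set up (k + 1)·f(k+1) − (k + 4)·f(k) − (k - 1/2) = 0.
d = 3 from the (1,1,1) case.
Match coefficients ⇒ f(k) = -k/2.
Get s_k = R·t_k = k/((k + 1)*(k + 2)*(k + 3)) with R(k) = B(k−1)f(k)/C(k) = -k*(k + 4)/(2*k - 1).
s_(k+1) − s_k = (-k*(k + 4) + (k + 1)**2)/((k + 1)*(k + 2)*(k + 3)*(k + 4)) = t_k.
Σ_(k=0)^(7) t_k = s_(8) − s_(0) = 4/495 − (0) = 4/495.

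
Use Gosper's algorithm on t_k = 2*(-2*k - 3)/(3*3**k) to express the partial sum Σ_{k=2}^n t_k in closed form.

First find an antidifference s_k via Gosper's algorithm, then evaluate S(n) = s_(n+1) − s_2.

S(n) = 2*3**(-n - 2)*(-4*3**n + 3*n + 9)

r(k) = (2*k + 5)/(3*(2*k + 3)) after simplifying.
A = 1/3, B = 1, C = k + 3/2.
Need (1/3)·f(k+1) − (1)·f(k) = k + 3/2.
Bound: deg f ≤ 1.
Coefficient equations give f(k) = -3*(k + 2)/2.
Certificate R = B(k−1)f/C = -3*(k + 2)/(2*k + 3) gives s_k = 2*(k + 2)/3**k.
Check: Δs_k = 2*(-2*k - 3)/(3*3**k). ✓
Evaluate: s_(n+1) = 2*3**(-n - 1)*(n + 3); subtract s_(2) = 8/9 ⇒ S(n) = 2*3**(-n - 2)*(-4*3**n + 3*n + 9).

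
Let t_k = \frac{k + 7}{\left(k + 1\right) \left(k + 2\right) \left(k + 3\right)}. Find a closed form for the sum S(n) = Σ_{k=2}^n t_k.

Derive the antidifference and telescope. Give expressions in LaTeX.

S(n) = \frac{n^{2} + 3 n - 4}{2 \left(n^{2} + 5 n + 6\right)}

r(k) = (k + 1)*(k + 8)/((k + 4)*(k + 7)) after simplifying.
So A=k + 1 and B=k + 4, with C=k + 7.
Solve (k + 1)·f(k+1) − (k + 3)·f(k) = k + 7.
Degrees (1,1,1) ⇒ d ≤ 2.
Match coefficients ⇒ f(k) = k*(2*k + 5).
So s_k = (B(k−1)f/C)·t_k = (k*(k + 3)*(2*k + 5)/(k + 7))·t_k = k*(2*k + 5)/((k + 1)*(k + 2)).
Δs = (k + 7)/(k**3 + 6*k**2 + 11*k + 6), as required.
Evaluate: s_(n+1) = (2*n**2 + 9*n + 7)/(n**2 + 5*n + 6); subtract s_(2) = 3/2 ⇒ S(n) = (n**2 + 3*n - 4)/(2*(n**2 + 5*n + 6)).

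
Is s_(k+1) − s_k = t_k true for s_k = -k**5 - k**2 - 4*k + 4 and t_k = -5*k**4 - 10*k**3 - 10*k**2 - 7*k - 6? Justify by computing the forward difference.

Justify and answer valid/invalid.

Valid: the claim telescopes to t_k.

s_(k+1) = -4*k - (k + 1)**5 - (k + 1)**2
s_(k+1) − s_k = k**5 + k**2 - (k + 1)**5 - (k + 1)**2 - 4
(s_(k+1) − s_k) − t_k = 0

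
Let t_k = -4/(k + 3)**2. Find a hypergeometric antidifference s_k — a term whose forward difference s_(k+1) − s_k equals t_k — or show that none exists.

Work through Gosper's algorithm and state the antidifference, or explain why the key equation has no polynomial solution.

not Gosper-summable; s_k does not exist

Ratio r(k) = (k + 3)**2/(k + 4)**2.
Gosper form: A/B · C(k+1)/C(k) with A=k**2 + 6*k + 9, B=k**2 + 8*k + 16, C=1.
Solve (k**2 + 6*k + 9)·f(k+1) − (k**2 + 6*k + 9)·f(k) = 1.
deg f ≤ 0 (via 2,2,0).
Write f(k) = c0. Then LHS − RHS = -1, requiring -1 = 0: contradictory. No certificate.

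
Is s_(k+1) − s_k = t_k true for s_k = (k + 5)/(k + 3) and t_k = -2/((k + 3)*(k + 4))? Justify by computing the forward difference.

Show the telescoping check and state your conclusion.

Valid — Δs_k = t_k.

s_(k+1) = (k + 6)/(k + 4)
s_(k+1) − s_k = -2/(k**2 + 7*k + 12)
(s_(k+1) − s_k) − t_k = 0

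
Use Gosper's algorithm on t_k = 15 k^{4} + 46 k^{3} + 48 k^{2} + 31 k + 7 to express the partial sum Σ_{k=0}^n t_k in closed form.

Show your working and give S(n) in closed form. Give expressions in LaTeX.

S(n) = 3 n^{5} + 19 n^{4} + 44 n^{3} + 51 n^{2} + 30 n + 7

Compute t_(k+1)/t_k: get (15*k**4 + 106*k**3 + 276*k**2 + 325*k + 147)/(15*k**4 + 46*k**3 + 48*k**2 + 31*k + 7).
Take A(k)=1, B(k)=1, C(k)=k**4 + 46*k**3/15 + 16*k**2/5 + 31*k/15 + 7/15.
f must satisfy (1)·f(k+1) − (1)·f(k) = k**4 + 46*k**3/15 + 16*k**2/5 + 31*k/15 + 7/15.
d = 5 from the (0,0,4) case.
Solving with deg f ≤ 5: f(k) = k*(3*k**4 + 4*k**3 - 2*k**2 + 3*k - 1)/15.
R(k) = B(k−1)·f(k)/C(k) = k*(3*k**4 + 4*k**3 - 2*k**2 + 3*k - 1)/(15*k**4 + 46*k**3 + 48*k**2 + 31*k + 7); s_k = R·t_k = k*(3*k**4 + 4*k**3 - 2*k**2 + 3*k - 1).
Δs = 15*k**4 + 46*k**3 + 48*k**2 + 31*k + 7, as required.
Σ_(k=0)^n t_k = s_(n+1) − s_(0) = (3*n**5 + 19*n**4 + 44*n**3 + 51*n**2 + 30*n + 7) − (0), i.e. 3*n**5 + 19*n**4 + 44*n**3 + 51*n**2 + 30*n + 7.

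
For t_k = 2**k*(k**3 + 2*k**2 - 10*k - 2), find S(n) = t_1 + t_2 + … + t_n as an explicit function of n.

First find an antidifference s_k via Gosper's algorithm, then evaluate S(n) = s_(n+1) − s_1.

t_(k+1)/t_k = 2*(k**3 + 5*k**2 - 3*k - 9)/(k**3 + 2*k**2 - 10*k - 2).
Factor: A=2; B=1; C=k**3 + 2*k**2 - 10*k - 2.
Set up (2)·f(k+1) − (1)·f(k) − (k**3 + 2*k**2 - 10*k - 2) = 0.
deg f ≤ 3 (via 0,0,3).
Coefficient equations give f(k) = k**3 - 4*k**2 + 4.
Get s_k = R·t_k = 2**k*(k**3 - 4*k**2 + 4) with R(k) = B(k−1)f(k)/C(k) = (k**3 - 4*k**2 + 4)/(k**3 + 2*k**2 - 10*k - 2).
Check: Δs_k = 2**k*(k**3 + 2*k**2 - 10*k - 2). ✓
s_(n+1) = 2**(n + 1)*(n**3 - n**2 - 5*n + 1) and s_(1) = 2, so S(n) = 2*2**n*n**3 - 2*2**n*n**2 - 10*2**n*n + 2*2**n - 2.

S(n) = 2*2**n*n**3 - 2*2**n*n**2 - 10*2**n*n + 2*2**n - 2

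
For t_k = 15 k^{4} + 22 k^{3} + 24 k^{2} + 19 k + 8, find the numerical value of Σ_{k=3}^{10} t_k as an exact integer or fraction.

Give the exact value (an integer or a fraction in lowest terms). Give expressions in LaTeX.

Σ = 456264

The ratio is (15*k**4 + 82*k**3 + 180*k**2 + 193*k + 88)/(15*k**4 + 22*k**3 + 24*k**2 + 19*k + 8).
So A=1 and B=1, with C=k**4 + 22*k**3/15 + 8*k**2/5 + 19*k/15 + 8/15.
Need (1)·f(k+1) − (1)·f(k) = k**4 + 22*k**3/15 + 8*k**2/5 + 19*k/15 + 8/15.
deg f ≤ 5 (via 0,0,4).
Solving with deg f ≤ 5: f(k) = k*(3*k**4 - 2*k**3 + 2*k**2 + 3*k + 2)/15.
So s_k = (B(k−1)f/C)·t_k = (k*(3*k**4 - 2*k**3 + 2*k**2 + 3*k + 2)/(15*k**4 + 22*k**3 + 24*k**2 + 19*k + 8))·t_k = k*(3*k**4 - 2*k**3 + 2*k**2 + 3*k + 2).
Verify: 15*k**4 + 22*k**3 + 24*k**2 + 19*k + 8 matches t_k.
Σ_(k=3)^(10) t_k = s_(11) − s_(3) = 456918 − (654) = 456264.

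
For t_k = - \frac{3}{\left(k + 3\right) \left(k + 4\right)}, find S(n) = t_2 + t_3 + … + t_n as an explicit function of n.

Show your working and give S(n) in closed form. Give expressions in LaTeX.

Step 1: r(k) = (k + 3)/(k + 5).
Factor: A=k + 3; B=k + 5; C=1.
Need (k + 3)·f(k+1) − (k + 4)·f(k) = 1.
deg f ≤ 1 (via 1,1,0).
Solving with deg f ≤ 1: f(k) = k/3.
R(k) = B(k−1)·f(k)/C(k) = k*(k + 4)/3; s_k = R·t_k = -k/(k + 3).
s_(k+1) − s_k = -3/(k**2 + 7*k + 12) = t_k.
Telescope: S(n) = s_(n+1) − s_(2) = (-n - 1)/(n + 4) − (-2/5) = 3*(1 - n)/(5*(n + 4)).

S(n) = \frac{3 \left(1 - n\right)}{5 \left(n + 4\right)}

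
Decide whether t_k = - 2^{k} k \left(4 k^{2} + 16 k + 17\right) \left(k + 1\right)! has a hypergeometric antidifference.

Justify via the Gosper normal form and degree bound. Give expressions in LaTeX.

Yes. s_k = - 2^{k} \left(2 k^{2} + k - 4\right) \left(k + 1\right)!.

The ratio is 2*(k + 1)*(k + 2)*(16*k + 4*(k + 1)**2 + 33)/(k*(4*k**2 + 16*k + 17)).
Gosper form: A/B · C(k+1)/C(k) with A=2*k + 4, B=1, C=k**3 + 4*k**2 + 17*k/4.
Key eq: (2*k + 4)·f(k+1) = (1)·f(k) + (k**3 + 4*k**2 + 17*k/4).
Degrees (1,0,3) ⇒ d ≤ 2.
Solving with deg f ≤ 2: f(k) = (2*k**2 + k - 4)/4.
Then R = B(k−1)f/C = (2*k**2 + k - 4)/(k*(4*k**2 + 16*k + 17)), so s_k = R(k)·t_k = -2**k*(2*k**2 + k - 4)*factorial(k + 1).
s_(k+1) − s_k = -2**k*k*(4*k**2 + 16*k + 17)*factorial(k + 1) = t_k.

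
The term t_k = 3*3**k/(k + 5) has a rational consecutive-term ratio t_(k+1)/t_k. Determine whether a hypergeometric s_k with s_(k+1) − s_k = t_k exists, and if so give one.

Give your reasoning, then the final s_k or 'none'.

not Gosper-summable; s_k does not exist

Compute t_(k+1)/t_k: get 3*(k + 5)/(k + 6).
Normal form (A,B,C) = (3*k + 15, k + 6, 1).
Set up (3*k + 15)·f(k+1) − (k + 5)·f(k) − (1) = 0.
d = -1 from the (1,1,0) case.
deg f ≤ -1 is impossible — no certificate.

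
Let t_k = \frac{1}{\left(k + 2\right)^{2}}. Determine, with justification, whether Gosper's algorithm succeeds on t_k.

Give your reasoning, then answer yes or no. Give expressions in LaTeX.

Ratio r(k) = (k + 2)**2/(k + 3)**2.
Factor: A=k**2 + 4*k + 4; B=k**2 + 6*k + 9; C=1.
Set up (k**2 + 4*k + 4)·f(k+1) − (k**2 + 4*k + 4)·f(k) − (1) = 0.
Degrees (2,2,0) ⇒ d ≤ 0.
Generic f = c0 gives residual -1; -1 = 0 cannot hold, so t_k is not Gosper-summable.

No — t_k has no hypergeometric antidifference.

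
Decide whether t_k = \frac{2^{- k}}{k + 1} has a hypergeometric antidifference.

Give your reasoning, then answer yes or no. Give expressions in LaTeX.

The ratio is (k + 1)/(2*(k + 2)).
So A=k/2 + 1/2 and B=k + 2, with C=1.
Key eq: (k/2 + 1/2)·f(k+1) = (k + 1)·f(k) + (1).
Degrees (1,1,0) ⇒ d ≤ -1.
d = -1 < 0 ⇒ no nonzero polynomial f; not summable.

No — negative degree bound, so no certificate f.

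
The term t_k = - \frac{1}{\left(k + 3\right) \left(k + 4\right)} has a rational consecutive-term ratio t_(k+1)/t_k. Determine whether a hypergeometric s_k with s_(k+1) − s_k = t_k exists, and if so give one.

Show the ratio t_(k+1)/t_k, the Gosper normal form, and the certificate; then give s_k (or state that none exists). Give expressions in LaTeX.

Step 1: r(k) = (k + 3)/(k + 5).
So A=k + 3 and B=k + 5, with C=1.
Solve (k + 3)·f(k+1) − (k + 4)·f(k) = 1.
Degrees (1,1,0) ⇒ d ≤ 1.
A polynomial solution: f(k) = k/3.
Certificate R = B(k−1)f/C = k*(k + 4)/3 gives s_k = -k/(3*k + 9).
Δs = -1/(k**2 + 7*k + 12), as required.

s_k = - \frac{k}{3 k + 9}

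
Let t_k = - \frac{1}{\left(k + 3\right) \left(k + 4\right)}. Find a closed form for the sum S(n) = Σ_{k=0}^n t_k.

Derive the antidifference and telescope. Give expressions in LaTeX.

Step 1: r(k) = (k + 3)/(k + 5).
Normal form (A,B,C) = (k + 3, k + 5, 1).
f must satisfy (k + 3)·f(k+1) − (k + 4)·f(k) = 1.
Degrees (1,1,0) ⇒ d ≤ 1.
Solve for f: f(k) = k/3 (degree 1 ≤ 1).
R(k) = B(k−1)·f(k)/C(k) = k*(k + 4)/3; s_k = R·t_k = -k/(3*k + 9).
Verify: -1/(k**2 + 7*k + 12) matches t_k.
s_(n+1) = (-n - 1)/(3*(n + 4)) and s_(0) = 0, so S(n) = (-n - 1)/(3*(n + 4)).

S(n) = \frac{- n - 1}{3 \left(n + 4\right)}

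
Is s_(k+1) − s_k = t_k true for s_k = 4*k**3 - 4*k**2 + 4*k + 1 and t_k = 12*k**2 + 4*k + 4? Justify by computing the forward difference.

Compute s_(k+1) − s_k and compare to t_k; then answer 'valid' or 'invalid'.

s_(k+1) = 4*k**3 + 8*k**2 + 8*k + 5
s_(k+1) − s_k = 12*k**2 + 4*k + 4
(s_(k+1) − s_k) − t_k = 0

Valid — Δs_k = t_k.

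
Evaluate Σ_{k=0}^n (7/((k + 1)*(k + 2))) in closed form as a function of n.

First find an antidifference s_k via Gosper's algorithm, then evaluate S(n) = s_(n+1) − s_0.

S(n) = 7*(n + 1)/(n + 2)

The ratio is (k + 1)/(k + 3).
Gosper form: A/B · C(k+1)/C(k) with A=k + 1, B=k + 3, C=1.
Need (k + 1)·f(k+1) − (k + 2)·f(k) = 1.
d = 1 from the (1,1,0) case.
A polynomial solution: f(k) = k.
Get s_k = R·t_k = 7*k/(k + 1) with R(k) = B(k−1)f(k)/C(k) = k*(k + 2).
s_(k+1) − s_k = 7/(k**2 + 3*k + 2) = t_k.
s_(n+1) = 7*(n + 1)/(n + 2) and s_(0) = 0, so S(n) = 7*(n + 1)/(n + 2).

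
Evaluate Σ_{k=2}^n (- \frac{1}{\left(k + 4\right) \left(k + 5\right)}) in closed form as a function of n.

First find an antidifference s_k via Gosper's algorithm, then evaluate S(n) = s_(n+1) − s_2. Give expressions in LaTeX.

The ratio is (k + 4)/(k + 6).
Factor: A=k + 4; B=k + 6; C=1.
Key eq: (k + 4)·f(k+1) = (k + 5)·f(k) + (1).
deg f ≤ 1 (via 1,1,0).
Solving with deg f ≤ 1: f(k) = k/4.
Then R = B(k−1)f/C = k*(k + 5)/4, so s_k = R(k)·t_k = -k/(4*k + 16).
Check: Δs_k = -1/(k**2 + 9*k + 20). ✓
Telescope: S(n) = s_(n+1) − s_(2) = (-n - 1)/(4*(n + 5)) − (-1/12) = (1 - n)/(6*(n + 5)).

S(n) = \frac{1 - n}{6 \left(n + 5\right)}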